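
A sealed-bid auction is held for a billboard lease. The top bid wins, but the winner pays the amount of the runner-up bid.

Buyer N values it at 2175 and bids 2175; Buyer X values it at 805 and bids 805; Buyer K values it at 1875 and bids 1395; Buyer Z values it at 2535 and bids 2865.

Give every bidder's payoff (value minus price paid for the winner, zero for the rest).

Ordered from highest: Buyer Z 2865; Buyer N 2175; Buyer K 1395; Buyer X 805.
Buyer Z has the top bid and wins; the price is the second-highest bid, 2175.
Buyer Z's payoff = 2535 − 2175 = 360. All other bidders lose, so their payoff is 0.

Buyer N 0, Buyer X 0, Buyer K 0, Buyer Z 360.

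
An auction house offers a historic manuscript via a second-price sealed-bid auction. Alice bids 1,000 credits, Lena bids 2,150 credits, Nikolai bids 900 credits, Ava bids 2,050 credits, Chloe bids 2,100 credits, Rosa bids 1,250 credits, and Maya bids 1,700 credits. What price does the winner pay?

Ranking the bids: Lena 2,150 credits > Chloe 2,100 credits > Ava 2,050 credits > Maya 1,700 credits > Rosa 1,250 credits > Alice 1,000 credits > Nikolai 900 credits.
Lena has the highest bid, so Lena wins.
The second-highest bid is 2,100 credits, so that is what Lena pays.

The winner pays 2,100 credits.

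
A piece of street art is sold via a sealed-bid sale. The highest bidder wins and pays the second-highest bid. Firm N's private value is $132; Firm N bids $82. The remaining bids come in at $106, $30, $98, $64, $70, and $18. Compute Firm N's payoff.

Firm N's payoff: $0.

Highest competing bid: $106.
Firm N's bid $82 is not the highest, so Firm N loses, pays nothing, and earns zero payoff.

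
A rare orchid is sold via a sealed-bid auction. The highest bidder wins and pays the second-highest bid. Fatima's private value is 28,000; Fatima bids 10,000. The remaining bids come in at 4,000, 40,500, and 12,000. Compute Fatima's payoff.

Highest competing bid: 40,500.
Fatima's bid 10,000 is not the highest, so Fatima loses, pays nothing, and earns zero payoff.

Payoff = 0.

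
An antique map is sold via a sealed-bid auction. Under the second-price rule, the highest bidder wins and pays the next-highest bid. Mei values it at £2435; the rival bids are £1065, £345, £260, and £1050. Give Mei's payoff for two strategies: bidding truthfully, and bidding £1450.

Truthful: £1370; alternative: £1370.

The highest competing bid is £1065.
Bidding truthfully at £2435: Mei has the top bid, wins, and pays the second-highest bid £1065. Payoff = £2435 − £1065 = £1370.
Bidding £1450: Mei has the top bid, wins, and pays the second-highest bid £1065. Payoff = £2435 − £1065 = £1370.
The bid only affects whether you win, not the price — here both bids land on the same side of the top rival bid, so the deviation is payoff-neutral.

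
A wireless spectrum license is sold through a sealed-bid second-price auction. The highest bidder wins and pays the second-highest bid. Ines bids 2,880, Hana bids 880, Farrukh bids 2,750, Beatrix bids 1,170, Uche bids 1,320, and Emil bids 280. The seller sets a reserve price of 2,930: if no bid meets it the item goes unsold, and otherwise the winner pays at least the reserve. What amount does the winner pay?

Ranking the bids: Ines 2,880; Farrukh 2,750; Uche 1,320; Beatrix 1,170; Hana 880; Emil 280.
The top bid 2,880 is below the reserve 2,930, so the item goes unsold and nothing is paid.

unsold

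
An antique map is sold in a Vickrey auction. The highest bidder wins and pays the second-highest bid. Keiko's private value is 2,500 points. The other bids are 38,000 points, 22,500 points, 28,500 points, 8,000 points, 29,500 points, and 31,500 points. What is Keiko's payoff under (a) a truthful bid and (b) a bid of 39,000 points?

The highest competing bid is 38,000 points.
Bidding truthfully at 2,500 points: the top bid is 38,000 points (a rival), so Keiko loses. Payoff = 0 points.
Bidding 39,000 points: Keiko has the top bid, wins, and pays the second-highest bid 38,000 points. Payoff = 2,500 points − 38,000 points = -35,500 points.

(a) 0 points  (b) -35,500 points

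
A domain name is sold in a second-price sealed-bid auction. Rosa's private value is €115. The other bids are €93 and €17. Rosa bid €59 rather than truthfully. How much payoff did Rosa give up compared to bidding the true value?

The highest competing bid is €93.
Bidding truthfully at €115: Rosa has the top bid, wins, and pays the second-highest bid €93. Payoff = €115 − €93 = €22.
Bidding €59: the top bid is €93 (a rival), so Rosa loses. Payoff = €0.
Regret = truthful payoff − actual payoff = €22 − €0 = €22.

Payoff forgone: €22.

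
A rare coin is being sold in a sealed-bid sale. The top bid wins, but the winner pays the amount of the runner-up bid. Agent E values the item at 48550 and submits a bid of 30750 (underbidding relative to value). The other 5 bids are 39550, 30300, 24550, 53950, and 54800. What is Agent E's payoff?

Payoff = 0.

Highest competing bid: 54800.
Agent E's bid 30750 is not the highest, so Agent E loses, pays nothing, and earns zero payoff.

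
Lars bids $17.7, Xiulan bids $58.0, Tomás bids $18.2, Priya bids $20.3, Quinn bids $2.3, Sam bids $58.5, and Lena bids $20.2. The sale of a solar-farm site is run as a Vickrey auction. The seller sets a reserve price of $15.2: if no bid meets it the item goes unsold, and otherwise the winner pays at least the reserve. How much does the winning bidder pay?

Ranking the bids: Sam $58.5 > Xiulan $58.0 > Priya $20.3 > Lena $20.2 > Tomás $18.2 > Lars $17.7 > Quinn $2.3.
Sam has the highest bid, so Sam wins.
The second-highest bid is $58.0, which exceeds the reserve, so that sets the price.

$58.0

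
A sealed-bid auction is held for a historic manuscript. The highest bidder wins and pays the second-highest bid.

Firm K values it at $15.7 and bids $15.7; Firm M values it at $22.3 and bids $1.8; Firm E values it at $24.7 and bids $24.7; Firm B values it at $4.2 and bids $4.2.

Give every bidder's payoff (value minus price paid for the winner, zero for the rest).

Payoffs: Firm K $0.0, Firm M $0.0, Firm E $9.0, Firm B $0.0.

Bids in descending order: Firm E $24.7 > Firm K $15.7 > Firm B $4.2 > Firm M $1.8.
Firm E has the top bid and wins; the price is the second-highest bid, $15.7.
Firm E's payoff = $24.7 − $15.7 = $9.0. All other bidders lose, so their payoff is 0.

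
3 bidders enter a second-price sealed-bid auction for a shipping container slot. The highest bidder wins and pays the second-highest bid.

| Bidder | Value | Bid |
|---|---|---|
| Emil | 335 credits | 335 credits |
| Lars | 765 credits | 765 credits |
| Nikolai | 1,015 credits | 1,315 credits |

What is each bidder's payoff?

Ranking the bids: Nikolai 1,315 credits > Lars 765 credits > Emil 335 credits.
Nikolai has the top bid and wins; the price is the second-highest bid, 765 credits.
Nikolai's payoff = 1,015 credits − 765 credits = 250 credits. All other bidders lose, so their payoff is 0.

Emil 0 credits, Lars 0 credits, Nikolai 250 credits.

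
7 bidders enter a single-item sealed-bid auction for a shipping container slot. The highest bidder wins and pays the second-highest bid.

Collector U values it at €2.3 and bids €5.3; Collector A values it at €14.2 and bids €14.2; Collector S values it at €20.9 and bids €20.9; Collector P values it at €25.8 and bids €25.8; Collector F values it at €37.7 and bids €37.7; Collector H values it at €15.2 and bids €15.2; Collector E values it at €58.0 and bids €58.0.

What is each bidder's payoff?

Collector U €0.0, Collector A €0.0, Collector S €0.0, Collector P €0.0, Collector F €0.0, Collector H €0.0, Collector E €20.3.

Sorted high to low: Collector E €58.0; Collector F €37.7; Collector P €25.8; Collector S €20.9; Collector H €15.2; Collector A €14.2; Collector U €5.3.
Collector E has the top bid and wins; the price is the second-highest bid, €37.7.
Collector E's payoff = €58.0 − €37.7 = €20.3. All other bidders lose, so their payoff is 0.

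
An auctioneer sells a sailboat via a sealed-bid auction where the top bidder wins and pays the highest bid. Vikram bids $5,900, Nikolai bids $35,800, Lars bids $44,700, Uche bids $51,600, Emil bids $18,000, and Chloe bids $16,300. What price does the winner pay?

The winner pays $51,600.

Ranking the bids: Uche $51,600 > Lars $44,700 > Nikolai $35,800 > Emil $18,000 > Chloe $16,300 > Vikram $5,900.
Uche is the highest bidder, so Uche wins.
Under the first-price rule, the price is the highest bid: $51,600.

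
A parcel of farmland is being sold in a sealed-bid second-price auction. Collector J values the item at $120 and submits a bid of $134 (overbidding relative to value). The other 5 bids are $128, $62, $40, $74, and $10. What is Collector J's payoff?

Collector J's payoff: -$8.

Highest competing bid: $128.
Collector J's bid $134 is the highest overall, so Collector J wins and pays the second-highest bid, $128.
Payoff = value − price = $120 − $128 = -$8.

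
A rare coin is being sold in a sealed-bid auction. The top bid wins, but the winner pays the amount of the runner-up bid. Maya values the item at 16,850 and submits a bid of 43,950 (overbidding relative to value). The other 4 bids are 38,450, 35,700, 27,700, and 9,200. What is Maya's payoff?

Payoff = -21,600.

Highest competing bid: 38,450.
Maya's bid 43,950 is the highest overall, so Maya wins and pays the second-highest bid, 38,450.
Payoff = value − price = 16,850 − 38,450 = -21,600.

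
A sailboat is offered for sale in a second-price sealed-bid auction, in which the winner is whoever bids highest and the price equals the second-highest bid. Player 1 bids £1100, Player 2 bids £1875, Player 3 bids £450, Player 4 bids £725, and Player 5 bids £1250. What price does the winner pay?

Price paid: £1250.

Sorted high to low: Player 2 £1875 > Player 5 £1250 > Player 1 £1100 > Player 4 £725 > Player 3 £450.
Player 2 is the highest bidder, so Player 2 wins.
Under the second-price rule, the price is the second-highest bid: £1250.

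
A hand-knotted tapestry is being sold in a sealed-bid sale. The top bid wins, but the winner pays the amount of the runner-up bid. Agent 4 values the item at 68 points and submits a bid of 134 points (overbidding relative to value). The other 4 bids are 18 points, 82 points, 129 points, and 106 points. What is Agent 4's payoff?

Highest competing bid: 129 points.
Agent 4's bid 134 points is the highest overall, so Agent 4 wins and pays the second-highest bid, 129 points.
Payoff = value − price = 68 points − 129 points = -61 points.
Overbidding won the item at a price above value — truthful bidding would have avoided this loss.

The bidder's payoff: -61 points.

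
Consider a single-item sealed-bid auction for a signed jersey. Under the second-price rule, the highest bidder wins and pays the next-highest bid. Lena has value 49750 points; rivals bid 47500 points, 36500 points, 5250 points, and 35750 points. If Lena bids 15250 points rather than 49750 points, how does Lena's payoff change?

Change in payoff: -2250 points.

The highest competing bid is 47500 points.
Bidding truthfully at 49750 points: Lena has the top bid, wins, and pays the second-highest bid 47500 points. Payoff = 49750 points − 47500 points = 2250 points.
Bidding 15250 points: the top bid is 47500 points (a rival), so Lena loses. Payoff = 0 points.
Change = 0 points − 2250 points = -2250 points.
Deviating from a truthful bid can only lose payoff in a second-price auction — never gain.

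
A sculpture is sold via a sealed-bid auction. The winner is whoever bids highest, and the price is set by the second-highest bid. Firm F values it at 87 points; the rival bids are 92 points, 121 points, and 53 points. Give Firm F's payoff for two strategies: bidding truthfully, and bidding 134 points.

Truthful: 0 points; alternative: -34 points.

The highest competing bid is 121 points.
Bidding truthfully at 87 points: the top bid is 121 points (a rival), so Firm F loses. Payoff = 0 points.
Bidding 134 points: Firm F has the top bid, wins, and pays the second-highest bid 121 points. Payoff = 87 points − 121 points = -34 points.
Deviating from a truthful bid can only lose payoff in a second-price auction — never gain.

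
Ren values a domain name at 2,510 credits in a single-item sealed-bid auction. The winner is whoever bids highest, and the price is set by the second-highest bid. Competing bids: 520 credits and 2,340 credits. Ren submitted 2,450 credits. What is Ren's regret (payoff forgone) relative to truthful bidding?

Payoff forgone: 0 credits.

The highest competing bid is 2,340 credits.
Bidding truthfully at 2,510 credits: Ren has the top bid, wins, and pays the second-highest bid 2,340 credits. Payoff = 2,510 credits − 2,340 credits = 170 credits.
Bidding 2,450 credits: Ren has the top bid, wins, and pays the second-highest bid 2,340 credits. Payoff = 2,510 credits − 2,340 credits = 170 credits.
Regret = truthful payoff − actual payoff = 170 credits − 170 credits = 0 credits.
The bid only affects whether you win, not the price — here both bids land on the same side of the top rival bid, so the deviation is payoff-neutral.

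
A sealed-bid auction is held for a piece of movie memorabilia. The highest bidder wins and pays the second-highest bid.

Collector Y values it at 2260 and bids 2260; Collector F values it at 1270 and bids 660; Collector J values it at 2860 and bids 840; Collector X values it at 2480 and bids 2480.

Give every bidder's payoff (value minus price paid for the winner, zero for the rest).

Payoffs: Collector Y 0, Collector F 0, Collector J 0, Collector X 220.

Ordered from highest: Collector X 2480, then Collector Y 2260, then Collector J 840, then Collector F 660.
Collector X has the top bid and wins; the price is the second-highest bid, 2260.
Collector X's payoff = 2480 − 2260 = 220. All other bidders lose, so their payoff is 0.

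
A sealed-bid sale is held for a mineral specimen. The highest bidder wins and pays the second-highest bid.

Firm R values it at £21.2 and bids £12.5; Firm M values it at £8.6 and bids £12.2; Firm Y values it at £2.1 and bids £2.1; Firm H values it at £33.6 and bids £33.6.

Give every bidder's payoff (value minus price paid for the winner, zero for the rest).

Ranking the bids: Firm H £33.6, then Firm R £12.5, then Firm M £12.2, then Firm Y £2.1.
Firm H has the top bid and wins; the price is the second-highest bid, £12.5.
Firm H's payoff = £33.6 − £12.5 = £21.1. All other bidders lose, so their payoff is 0.

Payoffs: Firm R £0.0, Firm M £0.0, Firm Y £0.0, Firm H £21.1.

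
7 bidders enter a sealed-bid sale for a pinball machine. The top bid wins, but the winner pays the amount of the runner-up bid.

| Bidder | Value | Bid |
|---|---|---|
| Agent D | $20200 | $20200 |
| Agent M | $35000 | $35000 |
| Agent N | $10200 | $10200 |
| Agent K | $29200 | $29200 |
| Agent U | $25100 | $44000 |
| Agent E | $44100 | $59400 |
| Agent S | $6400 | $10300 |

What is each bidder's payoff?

Sorted high to low: Agent E $59400; Agent U $44000; Agent M $35000; Agent K $29200; Agent D $20200; Agent S $10300; Agent N $10200.
Agent E has the top bid and wins; the price is the second-highest bid, $44000.
Agent E's payoff = $44100 − $44000 = $100. All other bidders lose, so their payoff is 0.

Payoffs: Agent D $0, Agent M $0, Agent N $0, Agent K $0, Agent U $0, Agent E $100, Agent S $0.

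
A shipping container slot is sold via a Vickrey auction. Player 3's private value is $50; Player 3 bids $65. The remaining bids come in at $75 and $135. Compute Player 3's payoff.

Highest competing bid: $135.
Player 3's bid $65 is not the highest, so Player 3 loses, pays nothing, and earns zero payoff.

$0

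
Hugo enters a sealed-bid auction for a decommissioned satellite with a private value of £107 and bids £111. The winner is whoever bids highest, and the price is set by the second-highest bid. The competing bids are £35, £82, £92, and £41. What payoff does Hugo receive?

Highest competing bid: £92.
Hugo's bid £111 is the highest overall, so Hugo wins and pays the second-highest bid, £92.
Payoff = value − price = £107 − £92 = £15.

Hugo's payoff: £15.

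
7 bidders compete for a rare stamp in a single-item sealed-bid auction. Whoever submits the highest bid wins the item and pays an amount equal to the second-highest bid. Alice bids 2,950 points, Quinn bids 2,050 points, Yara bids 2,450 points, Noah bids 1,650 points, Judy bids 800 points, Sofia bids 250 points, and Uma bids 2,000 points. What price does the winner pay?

Ordered from highest: Alice 2,950 points > Yara 2,450 points > Quinn 2,050 points > Uma 2,000 points > Noah 1,650 points > Judy 800 points > Sofia 250 points.
Alice has the highest bid, so Alice wins.
The second-highest bid is 2,450 points, so that is what Alice pays.

The winner pays 2,450 points.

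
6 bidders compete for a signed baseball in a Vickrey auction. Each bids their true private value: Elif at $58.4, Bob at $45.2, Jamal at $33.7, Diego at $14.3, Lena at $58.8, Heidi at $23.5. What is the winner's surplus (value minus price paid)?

Winner's surplus: $0.4.

Sorted high to low: Lena $58.8 > Elif $58.4 > Bob $45.2 > Jamal $33.7 > Heidi $23.5 > Diego $14.3.
Lena wins with the top bid and pays the second-highest, $58.4.
Surplus = $58.8 − $58.4 = $0.4.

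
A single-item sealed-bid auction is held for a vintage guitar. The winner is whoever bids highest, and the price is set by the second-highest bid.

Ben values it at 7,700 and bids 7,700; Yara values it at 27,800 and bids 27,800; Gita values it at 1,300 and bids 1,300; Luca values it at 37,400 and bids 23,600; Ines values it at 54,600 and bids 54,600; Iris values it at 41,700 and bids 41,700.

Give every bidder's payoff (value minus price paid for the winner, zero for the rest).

Bids in descending order: Ines 54,600, then Iris 41,700, then Yara 27,800, then Luca 23,600, then Ben 7,700, then Gita 1,300.
Ines has the top bid and wins; the price is the second-highest bid, 41,700.
Ines's payoff = 54,600 − 41,700 = 12,900. All other bidders lose, so their payoff is 0.

Ben 0, Yara 0, Gita 0, Luca 0, Ines 12,900, Iris 0.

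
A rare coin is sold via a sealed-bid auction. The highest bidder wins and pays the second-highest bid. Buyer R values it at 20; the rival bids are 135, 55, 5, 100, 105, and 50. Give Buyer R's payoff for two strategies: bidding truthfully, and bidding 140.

The highest competing bid is 135.
Bidding truthfully at 20: the top bid is 135 (a rival), so Buyer R loses. Payoff = 0.
Bidding 140: Buyer R has the top bid, wins, and pays the second-highest bid 135. Payoff = 20 − 135 = -115.

(a) 0  (b) -115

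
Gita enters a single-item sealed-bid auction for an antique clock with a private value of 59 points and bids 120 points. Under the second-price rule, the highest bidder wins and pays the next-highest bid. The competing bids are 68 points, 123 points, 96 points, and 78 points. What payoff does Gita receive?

0 points

Highest competing bid: 123 points.
Gita's bid 120 points is not the highest, so Gita loses, pays nothing, and earns zero payoff.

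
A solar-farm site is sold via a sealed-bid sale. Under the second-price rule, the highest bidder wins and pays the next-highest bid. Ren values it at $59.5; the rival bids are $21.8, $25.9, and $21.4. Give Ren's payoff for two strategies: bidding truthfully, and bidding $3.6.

The highest competing bid is $25.9.
Bidding truthfully at $59.5: Ren has the top bid, wins, and pays the second-highest bid $25.9. Payoff = $59.5 − $25.9 = $33.6.
Bidding $3.6: the top bid is $25.9 (a rival), so Ren loses. Payoff = $0.0.

(a) $33.6  (b) $0.0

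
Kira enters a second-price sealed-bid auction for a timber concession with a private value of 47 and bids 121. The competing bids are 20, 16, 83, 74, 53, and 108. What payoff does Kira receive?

Highest competing bid: 108.
Kira's bid 121 is the highest overall, so Kira wins and pays the second-highest bid, 108.
Payoff = value − price = 47 − 108 = -61.
Overbidding won the item at a price above value — truthful bidding would have avoided this loss.

Kira's payoff: -61.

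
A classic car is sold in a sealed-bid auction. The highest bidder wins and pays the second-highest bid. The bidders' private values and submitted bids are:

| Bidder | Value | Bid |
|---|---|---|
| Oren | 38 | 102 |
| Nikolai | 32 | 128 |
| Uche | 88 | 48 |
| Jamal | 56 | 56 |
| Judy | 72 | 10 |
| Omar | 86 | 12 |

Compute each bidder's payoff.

Bids in descending order: Nikolai 128, then Oren 102, then Jamal 56, then Uche 48, then Omar 12, then Judy 10.
Nikolai has the top bid and wins; the price is the second-highest bid, 102.
Nikolai's payoff = 32 − 102 = -70. All other bidders lose, so their payoff is 0.

Oren 0, Nikolai -70, Uche 0, Jamal 0, Judy 0, Omar 0.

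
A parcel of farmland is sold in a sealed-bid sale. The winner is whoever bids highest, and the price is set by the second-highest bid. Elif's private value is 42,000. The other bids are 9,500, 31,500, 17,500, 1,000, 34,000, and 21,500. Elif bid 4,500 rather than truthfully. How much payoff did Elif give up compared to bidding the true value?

The highest competing bid is 34,000.
Bidding truthfully at 42,000: Elif has the top bid, wins, and pays the second-highest bid 34,000. Payoff = 42,000 − 34,000 = 8,000.
Bidding 4,500: the top bid is 34,000 (a rival), so Elif loses. Payoff = 0.
Regret = truthful payoff − actual payoff = 8,000 − 0 = 8,000.
This is the dominant-strategy logic: truthful bidding weakly beats any alternative.

Payoff forgone: 8,000.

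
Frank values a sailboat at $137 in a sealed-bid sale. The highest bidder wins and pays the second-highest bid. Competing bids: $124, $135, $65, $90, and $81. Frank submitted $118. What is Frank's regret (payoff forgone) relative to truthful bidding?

$2

The highest competing bid is $135.
Bidding truthfully at $137: Frank has the top bid, wins, and pays the second-highest bid $135. Payoff = $137 − $135 = $2.
Bidding $118: the top bid is $135 (a rival), so Frank loses. Payoff = $0.
Regret = truthful payoff − actual payoff = $2 − $0 = $2.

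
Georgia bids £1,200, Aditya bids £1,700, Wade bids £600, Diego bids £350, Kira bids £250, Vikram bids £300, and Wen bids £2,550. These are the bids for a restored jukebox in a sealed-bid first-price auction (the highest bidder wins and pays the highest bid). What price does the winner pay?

Ranking the bids: Wen £2,550, then Aditya £1,700, then Georgia £1,200, then Wade £600, then Diego £350, then Vikram £300, then Kira £250.
Wen is the highest bidder, so Wen wins.
Under the first-price rule, the price is the highest bid: £2,550.

Price paid: £2,550.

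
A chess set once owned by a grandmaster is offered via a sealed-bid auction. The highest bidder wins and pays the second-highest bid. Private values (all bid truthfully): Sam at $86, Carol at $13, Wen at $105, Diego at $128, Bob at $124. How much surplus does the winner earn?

Ranking the bids: Diego $128, then Bob $124, then Wen $105, then Sam $86, then Carol $13.
Diego wins with the top bid and pays the second-highest, $124.
Surplus = $128 − $124 = $4.

$4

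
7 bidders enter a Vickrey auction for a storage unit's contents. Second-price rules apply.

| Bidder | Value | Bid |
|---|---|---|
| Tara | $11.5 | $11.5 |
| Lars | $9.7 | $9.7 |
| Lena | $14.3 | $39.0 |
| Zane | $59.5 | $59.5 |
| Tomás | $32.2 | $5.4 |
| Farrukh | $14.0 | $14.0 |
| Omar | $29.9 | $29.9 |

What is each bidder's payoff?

Tara $0.0, Lars $0.0, Lena $0.0, Zane $20.5, Tomás $0.0, Farrukh $0.0, Omar $0.0.

Bids in descending order: Zane $59.5; Lena $39.0; Omar $29.9; Farrukh $14.0; Tara $11.5; Lars $9.7; Tomás $5.4.
Zane has the top bid and wins; the price is the second-highest bid, $39.0.
Zane's payoff = $59.5 − $39.0 = $20.5. All other bidders lose, so their payoff is 0.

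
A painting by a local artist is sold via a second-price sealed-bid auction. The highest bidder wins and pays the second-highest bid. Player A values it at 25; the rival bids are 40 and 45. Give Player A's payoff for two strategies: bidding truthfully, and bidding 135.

Truthful: 0; alternative: -20.

The highest competing bid is 45.
Bidding truthfully at 25: the top bid is 45 (a rival), so Player A loses. Payoff = 0.
Bidding 135: Player A has the top bid, wins, and pays the second-highest bid 45. Payoff = 25 − 45 = -20.
This is the dominant-strategy logic: truthful bidding weakly beats any alternative.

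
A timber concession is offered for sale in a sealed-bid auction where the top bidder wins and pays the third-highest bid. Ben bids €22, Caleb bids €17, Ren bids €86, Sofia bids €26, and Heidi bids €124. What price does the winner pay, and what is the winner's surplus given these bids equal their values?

The winner pays €26 for a surplus of €98.

Bids in descending order: Heidi €124, then Ren €86, then Sofia €26, then Ben €22, then Caleb €17.
Heidi is the highest bidder, so Heidi wins.
Under the third-price rule, the price is the third-highest bid: €26.
Surplus = €124 − €26 = €98.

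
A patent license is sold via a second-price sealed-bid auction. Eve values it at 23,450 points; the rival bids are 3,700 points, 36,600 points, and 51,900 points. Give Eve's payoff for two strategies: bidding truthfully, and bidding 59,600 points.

The highest competing bid is 51,900 points.
Bidding truthfully at 23,450 points: the top bid is 51,900 points (a rival), so Eve loses. Payoff = 0 points.
Bidding 59,600 points: Eve has the top bid, wins, and pays the second-highest bid 51,900 points. Payoff = 23,450 points − 51,900 points = -28,450 points.

(a) 0 points  (b) -28,450 points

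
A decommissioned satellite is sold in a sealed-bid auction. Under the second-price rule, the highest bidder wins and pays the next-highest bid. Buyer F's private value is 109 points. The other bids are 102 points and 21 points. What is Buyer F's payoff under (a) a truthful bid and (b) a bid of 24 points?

The highest competing bid is 102 points.
Bidding truthfully at 109 points: Buyer F has the top bid, wins, and pays the second-highest bid 102 points. Payoff = 109 points − 102 points = 7 points.
Bidding 24 points: the top bid is 102 points (a rival), so Buyer F loses. Payoff = 0 points.
This is the dominant-strategy logic: truthful bidding weakly beats any alternative.

(a) 7 points  (b) 0 points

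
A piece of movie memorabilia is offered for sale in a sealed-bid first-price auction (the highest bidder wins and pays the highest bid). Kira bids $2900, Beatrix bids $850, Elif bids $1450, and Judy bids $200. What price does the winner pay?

The winner pays $2900.

Bids in descending order: Kira $2900 > Elif $1450 > Beatrix $850 > Judy $200.
Kira is the highest bidder, so Kira wins.
Under the first-price rule, the price is the highest bid: $2900.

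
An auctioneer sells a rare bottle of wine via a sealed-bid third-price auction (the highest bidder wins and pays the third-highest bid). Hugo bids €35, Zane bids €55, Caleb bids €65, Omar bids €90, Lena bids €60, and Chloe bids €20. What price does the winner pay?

Bids in descending order: Omar €90; Caleb €65; Lena €60; Zane €55; Hugo €35; Chloe €20.
Omar is the highest bidder, so Omar wins.
Under the third-price rule, the price is the third-highest bid: €60.

The winner pays €60.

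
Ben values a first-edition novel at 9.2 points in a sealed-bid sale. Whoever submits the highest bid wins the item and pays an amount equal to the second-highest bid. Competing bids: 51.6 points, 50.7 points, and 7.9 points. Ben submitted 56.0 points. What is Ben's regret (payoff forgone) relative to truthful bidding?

The highest competing bid is 51.6 points.
Bidding truthfully at 9.2 points: the top bid is 51.6 points (a rival), so Ben loses. Payoff = 0.0 points.
Bidding 56.0 points: Ben has the top bid, wins, and pays the second-highest bid 51.6 points. Payoff = 9.2 points − 51.6 points = -42.4 points.
Regret = truthful payoff − actual payoff = 0.0 points − -42.4 points = 42.4 points.

42.4 points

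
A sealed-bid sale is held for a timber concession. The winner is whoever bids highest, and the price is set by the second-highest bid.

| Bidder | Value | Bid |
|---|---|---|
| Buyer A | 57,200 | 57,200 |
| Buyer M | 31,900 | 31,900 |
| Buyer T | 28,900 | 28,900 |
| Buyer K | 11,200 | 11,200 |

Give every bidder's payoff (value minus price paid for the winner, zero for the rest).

Sorted high to low: Buyer A 57,200, then Buyer M 31,900, then Buyer T 28,900, then Buyer K 11,200.
Buyer A has the top bid and wins; the price is the second-highest bid, 31,900.
Buyer A's payoff = 57,200 − 31,900 = 25,300. All other bidders lose, so their payoff is 0.

Payoffs: Buyer A 25,300, Buyer M 0, Buyer T 0, Buyer K 0.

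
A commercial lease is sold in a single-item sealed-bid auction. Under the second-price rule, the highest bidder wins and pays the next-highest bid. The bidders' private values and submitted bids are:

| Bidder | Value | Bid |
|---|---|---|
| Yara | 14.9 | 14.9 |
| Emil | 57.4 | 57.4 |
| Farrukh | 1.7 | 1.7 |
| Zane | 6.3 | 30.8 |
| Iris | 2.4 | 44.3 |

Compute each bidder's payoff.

Bids in descending order: Emil 57.4; Iris 44.3; Zane 30.8; Yara 14.9; Farrukh 1.7.
Emil has the top bid and wins; the price is the second-highest bid, 44.3.
Emil's payoff = 57.4 − 44.3 = 13.1. All other bidders lose, so their payoff is 0.

Payoffs: Yara 0.0, Emil 13.1, Farrukh 0.0, Zane 0.0, Iris 0.0.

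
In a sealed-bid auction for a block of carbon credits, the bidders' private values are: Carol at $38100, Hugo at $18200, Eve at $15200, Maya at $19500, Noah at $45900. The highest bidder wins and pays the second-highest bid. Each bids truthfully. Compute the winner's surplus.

$7800

Ranking the bids: Noah $45900 > Carol $38100 > Maya $19500 > Hugo $18200 > Eve $15200.
Noah wins with the top bid and pays the second-highest, $38100.
Surplus = $45900 − $38100 = $7800.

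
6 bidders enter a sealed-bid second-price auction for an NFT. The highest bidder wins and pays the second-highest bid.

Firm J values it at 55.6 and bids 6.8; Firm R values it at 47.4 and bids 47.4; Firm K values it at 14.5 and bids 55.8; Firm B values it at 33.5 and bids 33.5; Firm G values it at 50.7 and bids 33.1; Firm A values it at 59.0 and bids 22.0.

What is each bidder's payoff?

Firm J 0.0, Firm R 0.0, Firm K -32.9, Firm B 0.0, Firm G 0.0, Firm A 0.0.

Bids in descending order: Firm K 55.8, then Firm R 47.4, then Firm B 33.5, then Firm G 33.1, then Firm A 22.0, then Firm J 6.8.
Firm K has the top bid and wins; the price is the second-highest bid, 47.4.
Firm K's payoff = 14.5 − 47.4 = -32.9. All other bidders lose, so their payoff is 0.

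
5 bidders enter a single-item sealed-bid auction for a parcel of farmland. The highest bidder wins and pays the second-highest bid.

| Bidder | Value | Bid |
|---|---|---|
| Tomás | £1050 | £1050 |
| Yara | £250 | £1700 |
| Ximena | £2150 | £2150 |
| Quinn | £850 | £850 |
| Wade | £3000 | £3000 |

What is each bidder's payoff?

Payoffs: Tomás £0, Yara £0, Ximena £0, Quinn £0, Wade £850.

Ordered from highest: Wade £3000 > Ximena £2150 > Yara £1700 > Tomás £1050 > Quinn £850.
Wade has the top bid and wins; the price is the second-highest bid, £2150.
Wade's payoff = £3000 − £2150 = £850. All other bidders lose, so their payoff is 0.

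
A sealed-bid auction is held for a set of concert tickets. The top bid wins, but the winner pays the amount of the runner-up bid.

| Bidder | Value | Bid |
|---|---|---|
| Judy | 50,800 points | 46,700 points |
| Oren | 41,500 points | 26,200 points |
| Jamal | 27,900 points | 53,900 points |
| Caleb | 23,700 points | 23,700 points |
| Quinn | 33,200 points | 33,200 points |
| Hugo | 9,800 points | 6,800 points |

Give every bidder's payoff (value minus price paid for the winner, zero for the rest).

Sorted high to low: Jamal 53,900 points, then Judy 46,700 points, then Quinn 33,200 points, then Oren 26,200 points, then Caleb 23,700 points, then Hugo 6,800 points.
Jamal has the top bid and wins; the price is the second-highest bid, 46,700 points.
Jamal's payoff = 27,900 points − 46,700 points = -18,800 points. All other bidders lose, so their payoff is 0.

Payoffs: Judy 0 points, Oren 0 points, Jamal -18,800 points, Caleb 0 points, Quinn 0 points, Hugo 0 points.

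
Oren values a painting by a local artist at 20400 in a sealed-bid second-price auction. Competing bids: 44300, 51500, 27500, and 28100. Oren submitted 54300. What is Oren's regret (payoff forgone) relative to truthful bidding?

Payoff forgone: 31100.

The highest competing bid is 51500.
Bidding truthfully at 20400: the top bid is 51500 (a rival), so Oren loses. Payoff = 0.
Bidding 54300: Oren has the top bid, wins, and pays the second-highest bid 51500. Payoff = 20400 − 51500 = -31100.
Regret = truthful payoff − actual payoff = 0 − -31100 = 31100.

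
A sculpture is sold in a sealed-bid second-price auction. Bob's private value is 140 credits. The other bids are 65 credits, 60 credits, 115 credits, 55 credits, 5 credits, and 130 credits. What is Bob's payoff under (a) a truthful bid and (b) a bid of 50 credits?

Truthful: 10 credits; alternative: 0 credits.

The highest competing bid is 130 credits.
Bidding truthfully at 140 credits: Bob has the top bid, wins, and pays the second-highest bid 130 credits. Payoff = 140 credits − 130 credits = 10 credits.
Bidding 50 credits: the top bid is 130 credits (a rival), so Bob loses. Payoff = 0 credits.
This is the dominant-strategy logic: truthful bidding weakly beats any alternative.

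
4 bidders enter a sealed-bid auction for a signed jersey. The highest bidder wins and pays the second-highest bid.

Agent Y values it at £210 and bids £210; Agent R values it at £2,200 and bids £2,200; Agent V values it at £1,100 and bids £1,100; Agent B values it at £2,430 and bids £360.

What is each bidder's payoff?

Ordered from highest: Agent R £2,200; Agent V £1,100; Agent B £360; Agent Y £210.
Agent R has the top bid and wins; the price is the second-highest bid, £1,100.
Agent R's payoff = £2,200 − £1,100 = £1,100. All other bidders lose, so their payoff is 0.

Payoffs: Agent Y £0, Agent R £1,100, Agent V £0, Agent B £0.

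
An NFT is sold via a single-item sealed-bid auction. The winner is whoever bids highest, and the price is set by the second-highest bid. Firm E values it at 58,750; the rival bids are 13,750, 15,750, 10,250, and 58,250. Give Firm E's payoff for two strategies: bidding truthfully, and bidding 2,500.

The highest competing bid is 58,250.
Bidding truthfully at 58,750: Firm E has the top bid, wins, and pays the second-highest bid 58,250. Payoff = 58,750 − 58,250 = 500.
Bidding 2,500: the top bid is 58,250 (a rival), so Firm E loses. Payoff = 0.

(a) 500  (b) 0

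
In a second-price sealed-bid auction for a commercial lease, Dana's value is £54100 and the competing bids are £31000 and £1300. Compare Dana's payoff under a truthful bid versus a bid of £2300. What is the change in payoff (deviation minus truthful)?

-£23100

The highest competing bid is £31000.
Bidding truthfully at £54100: Dana has the top bid, wins, and pays the second-highest bid £31000. Payoff = £54100 − £31000 = £23100.
Bidding £2300: the top bid is £31000 (a rival), so Dana loses. Payoff = £0.
Change = £0 − £23100 = -£23100.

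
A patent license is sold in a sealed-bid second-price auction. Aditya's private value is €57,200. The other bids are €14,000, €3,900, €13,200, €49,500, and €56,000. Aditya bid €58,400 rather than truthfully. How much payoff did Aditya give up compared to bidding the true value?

€0

The highest competing bid is €56,000.
Bidding truthfully at €57,200: Aditya has the top bid, wins, and pays the second-highest bid €56,000. Payoff = €57,200 − €56,000 = €1,200.
Bidding €58,400: Aditya has the top bid, wins, and pays the second-highest bid €56,000. Payoff = €57,200 − €56,000 = €1,200.
Regret = truthful payoff − actual payoff = €1,200 − €1,200 = €0.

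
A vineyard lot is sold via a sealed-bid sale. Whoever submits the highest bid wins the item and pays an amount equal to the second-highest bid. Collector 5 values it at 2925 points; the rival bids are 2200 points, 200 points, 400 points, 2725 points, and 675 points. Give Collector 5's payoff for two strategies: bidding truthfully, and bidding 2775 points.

Truthful: 200 points; alternative: 200 points.

The highest competing bid is 2725 points.
Bidding truthfully at 2925 points: Collector 5 has the top bid, wins, and pays the second-highest bid 2725 points. Payoff = 2925 points − 2725 points = 200 points.
Bidding 2775 points: Collector 5 has the top bid, wins, and pays the second-highest bid 2725 points. Payoff = 2925 points − 2725 points = 200 points.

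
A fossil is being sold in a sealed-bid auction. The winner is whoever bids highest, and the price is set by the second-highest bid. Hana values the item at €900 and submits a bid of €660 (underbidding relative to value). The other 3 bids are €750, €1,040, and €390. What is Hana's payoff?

Hana's payoff: €0.

Highest competing bid: €1,040.
Hana's bid €660 is not the highest, so Hana loses, pays nothing, and earns zero payoff.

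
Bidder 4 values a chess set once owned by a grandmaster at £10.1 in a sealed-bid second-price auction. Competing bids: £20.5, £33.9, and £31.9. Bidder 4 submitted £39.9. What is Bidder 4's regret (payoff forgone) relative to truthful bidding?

£23.8

The highest competing bid is £33.9.
Bidding truthfully at £10.1: the top bid is £33.9 (a rival), so Bidder 4 loses. Payoff = £0.0.
Bidding £39.9: Bidder 4 has the top bid, wins, and pays the second-highest bid £33.9. Payoff = £10.1 − £33.9 = -£23.8.
Regret = truthful payoff − actual payoff = £0.0 − -£23.8 = £23.8.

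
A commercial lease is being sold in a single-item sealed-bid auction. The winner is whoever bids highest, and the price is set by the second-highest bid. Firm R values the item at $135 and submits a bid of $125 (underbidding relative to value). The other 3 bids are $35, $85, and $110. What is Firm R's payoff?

Payoff = $25.

Highest competing bid: $110.
Firm R's bid $125 is the highest overall, so Firm R wins and pays the second-highest bid, $110.
Payoff = value − price = $135 − $110 = $25.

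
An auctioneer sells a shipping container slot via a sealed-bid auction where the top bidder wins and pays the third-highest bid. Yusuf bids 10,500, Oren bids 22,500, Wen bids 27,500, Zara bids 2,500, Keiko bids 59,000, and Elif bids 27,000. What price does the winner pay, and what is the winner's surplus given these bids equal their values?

The winner pays 27,000 for a surplus of 32,000.

Sorted high to low: Keiko 59,000; Wen 27,500; Elif 27,000; Oren 22,500; Yusuf 10,500; Zara 2,500.
Keiko is the highest bidder, so Keiko wins.
Under the third-price rule, the price is the third-highest bid: 27,000.
Surplus = 59,000 − 27,000 = 32,000.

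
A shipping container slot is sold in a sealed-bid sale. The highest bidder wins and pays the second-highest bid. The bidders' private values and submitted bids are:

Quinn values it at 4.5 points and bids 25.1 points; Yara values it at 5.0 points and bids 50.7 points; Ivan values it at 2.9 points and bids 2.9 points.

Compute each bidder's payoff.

Ordered from highest: Yara 50.7 points, then Quinn 25.1 points, then Ivan 2.9 points.
Yara has the top bid and wins; the price is the second-highest bid, 25.1 points.
Yara's payoff = 5.0 points − 25.1 points = -20.1 points. All other bidders lose, so their payoff is 0.

Quinn 0.0 points, Yara -20.1 points, Ivan 0.0 points.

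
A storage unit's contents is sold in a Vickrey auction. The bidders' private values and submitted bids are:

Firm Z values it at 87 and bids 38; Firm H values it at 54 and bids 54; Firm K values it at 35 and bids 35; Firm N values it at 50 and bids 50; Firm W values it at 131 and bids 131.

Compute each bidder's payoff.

Ordered from highest: Firm W 131 > Firm H 54 > Firm N 50 > Firm Z 38 > Firm K 35.
Firm W has the top bid and wins; the price is the second-highest bid, 54.
Firm W's payoff = 131 − 54 = 77. All other bidders lose, so their payoff is 0.

Payoffs: Firm Z 0, Firm H 0, Firm K 0, Firm N 0, Firm W 77.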